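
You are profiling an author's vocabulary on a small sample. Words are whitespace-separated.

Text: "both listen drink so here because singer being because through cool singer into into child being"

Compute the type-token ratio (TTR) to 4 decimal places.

0.7500

N = 16 tokens, V = 12 types.
TTR = V / N = 12 / 16 = 0.7500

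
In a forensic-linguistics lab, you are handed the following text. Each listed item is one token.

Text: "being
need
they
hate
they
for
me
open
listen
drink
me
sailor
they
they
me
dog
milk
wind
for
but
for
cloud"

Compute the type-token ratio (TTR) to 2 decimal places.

N = 22 tokens, V = 15 types.
TTR = V / N = 15 / 22 = 0.68

0.68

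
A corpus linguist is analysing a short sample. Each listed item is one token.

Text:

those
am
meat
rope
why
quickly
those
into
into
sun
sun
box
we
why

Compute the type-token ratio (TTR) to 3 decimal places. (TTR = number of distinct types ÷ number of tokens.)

N = 14 tokens, V = 10 types.
TTR = V / N = 10 / 14 = 0.714

0.714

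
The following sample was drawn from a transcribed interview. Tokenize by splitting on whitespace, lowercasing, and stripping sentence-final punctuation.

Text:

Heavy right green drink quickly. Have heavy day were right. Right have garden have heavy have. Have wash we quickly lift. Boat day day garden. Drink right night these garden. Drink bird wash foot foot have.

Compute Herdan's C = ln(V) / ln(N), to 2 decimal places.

N = 36, V = 17.
ln(V) = 2.833213, ln(N) = 3.583519
C = 2.833213 / 3.583519 = 0.79

0.79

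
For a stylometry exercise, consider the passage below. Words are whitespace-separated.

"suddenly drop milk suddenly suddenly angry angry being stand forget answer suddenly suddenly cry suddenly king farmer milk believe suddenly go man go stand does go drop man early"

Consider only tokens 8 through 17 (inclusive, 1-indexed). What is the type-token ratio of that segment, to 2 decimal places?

Segment tokens 8–17: being, stand, forget, answer, suddenly, suddenly, cry, suddenly, king, farmer
Segment N = 10, segment V = 8.
TTR = 8 / 10 = 0.80

0.80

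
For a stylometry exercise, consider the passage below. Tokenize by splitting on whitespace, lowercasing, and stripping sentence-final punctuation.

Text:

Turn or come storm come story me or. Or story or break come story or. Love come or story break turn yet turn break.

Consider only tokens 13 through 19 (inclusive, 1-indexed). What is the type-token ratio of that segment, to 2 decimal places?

Segment tokens 13–19: come, story, or, love, come, or, story
Segment N = 7, segment V = 4.
TTR = 4 / 7 = 0.57

0.57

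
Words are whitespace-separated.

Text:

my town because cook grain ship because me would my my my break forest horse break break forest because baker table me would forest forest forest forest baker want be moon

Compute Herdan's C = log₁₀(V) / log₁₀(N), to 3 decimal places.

0.807

N = 31, V = 16.
log₁₀(V) = 1.204120, log₁₀(N) = 1.491362
C = 1.204120 / 1.491362 = 0.807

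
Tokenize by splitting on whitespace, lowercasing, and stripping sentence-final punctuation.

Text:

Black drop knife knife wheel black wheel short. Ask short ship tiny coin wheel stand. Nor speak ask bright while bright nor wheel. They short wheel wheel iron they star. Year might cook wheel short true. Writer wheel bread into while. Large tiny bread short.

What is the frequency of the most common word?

8

Frequencies: wheel:8, short:5, black:2, knife:2, ask:2, tiny:2, nor:2, bright:2, while:2, they:2, bread:2, drop:1, ship:1, coin:1, stand:1, speak:1, iron:1, star:1, year:1, might:1, … (5 more, each freq 1)
Most common: 'wheel' with frequency 8.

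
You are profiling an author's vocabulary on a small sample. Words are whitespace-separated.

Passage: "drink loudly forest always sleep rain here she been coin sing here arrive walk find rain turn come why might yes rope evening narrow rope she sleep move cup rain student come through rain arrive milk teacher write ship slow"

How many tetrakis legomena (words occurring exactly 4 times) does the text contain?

1

Frequencies: rain:4, sleep:2, here:2, she:2, arrive:2, come:2, rope:2, drink:1, loudly:1, forest:1, always:1, been:1, coin:1, sing:1, walk:1, find:1, turn:1, why:1, might:1, yes:1, … (11 more, each freq 1)
Words with frequency 4: rain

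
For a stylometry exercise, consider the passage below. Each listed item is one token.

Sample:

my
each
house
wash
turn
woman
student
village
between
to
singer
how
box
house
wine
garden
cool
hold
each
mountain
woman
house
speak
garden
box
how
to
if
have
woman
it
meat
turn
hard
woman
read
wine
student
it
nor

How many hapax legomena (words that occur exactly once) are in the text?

Frequencies: woman:4, house:3, each:2, turn:2, student:2, to:2, how:2, box:2, wine:2, garden:2, it:2, my:1, wash:1, village:1, between:1, singer:1, cool:1, hold:1, mountain:1, speak:1, … (6 more, each freq 1)
Hapax (freq=1): between, cool, hard, have, hold, if, meat, mountain, my, nor, read, singer, speak, village, wash

15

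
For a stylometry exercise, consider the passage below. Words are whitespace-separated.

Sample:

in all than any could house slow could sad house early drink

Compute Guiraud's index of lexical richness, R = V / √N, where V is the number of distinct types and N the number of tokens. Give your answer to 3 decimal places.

2.887

N = 12, V = 10.
√N = 3.464102
R = 10 / 3.464102 = 2.887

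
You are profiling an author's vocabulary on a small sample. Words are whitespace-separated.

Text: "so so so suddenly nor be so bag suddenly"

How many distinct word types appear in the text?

Distinct types: {bag, be, nor, so, suddenly}
V = 5

5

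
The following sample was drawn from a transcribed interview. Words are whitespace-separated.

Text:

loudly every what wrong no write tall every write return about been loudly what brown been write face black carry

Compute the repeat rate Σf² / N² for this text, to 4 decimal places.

0.0850

Frequencies: write:3, loudly:2, every:2, what:2, been:2, wrong:1, no:1, tall:1, return:1, about:1, brown:1, face:1, black:1, carry:1
Σf² = 34; N² = 400
Repeat rate = 34 / 400 = 0.0850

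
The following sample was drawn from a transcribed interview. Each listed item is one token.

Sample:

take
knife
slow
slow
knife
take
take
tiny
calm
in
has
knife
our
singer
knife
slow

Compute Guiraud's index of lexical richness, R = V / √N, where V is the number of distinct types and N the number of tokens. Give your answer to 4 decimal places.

2.2500

N = 16, V = 9.
√N = 4.000000
R = 9 / 4.000000 = 2.2500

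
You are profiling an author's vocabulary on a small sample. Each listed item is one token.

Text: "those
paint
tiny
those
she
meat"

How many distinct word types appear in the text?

5

Distinct types: {meat, paint, she, those, tiny}
V = 5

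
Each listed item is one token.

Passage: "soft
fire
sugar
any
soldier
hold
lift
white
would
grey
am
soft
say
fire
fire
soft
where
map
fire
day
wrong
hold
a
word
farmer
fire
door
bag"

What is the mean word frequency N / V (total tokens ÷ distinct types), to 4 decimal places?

N = 28 tokens, V = 21 types.
Mean frequency = N / V = 28 / 21 = 1.3333

1.3333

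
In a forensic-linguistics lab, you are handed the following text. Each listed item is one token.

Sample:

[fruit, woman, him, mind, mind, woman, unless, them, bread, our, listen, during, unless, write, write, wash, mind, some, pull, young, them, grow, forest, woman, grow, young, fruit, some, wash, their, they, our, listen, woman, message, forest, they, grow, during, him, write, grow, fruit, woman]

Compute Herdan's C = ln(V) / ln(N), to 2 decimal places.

N = 44, V = 20.
ln(V) = 2.995732, ln(N) = 3.784190
C = 2.995732 / 3.784190 = 0.79

0.79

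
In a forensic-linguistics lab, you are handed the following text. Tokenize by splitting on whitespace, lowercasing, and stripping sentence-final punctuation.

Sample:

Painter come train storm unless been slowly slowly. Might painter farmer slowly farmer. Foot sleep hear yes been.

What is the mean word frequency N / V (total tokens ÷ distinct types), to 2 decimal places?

1.38

N = 18 tokens, V = 13 types.
Mean frequency = N / V = 18 / 13 = 1.38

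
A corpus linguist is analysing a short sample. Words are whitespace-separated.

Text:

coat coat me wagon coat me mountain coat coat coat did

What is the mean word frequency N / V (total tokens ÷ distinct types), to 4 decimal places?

2.2000

N = 11 tokens, V = 5 types.
Mean frequency = N / V = 11 / 5 = 2.2000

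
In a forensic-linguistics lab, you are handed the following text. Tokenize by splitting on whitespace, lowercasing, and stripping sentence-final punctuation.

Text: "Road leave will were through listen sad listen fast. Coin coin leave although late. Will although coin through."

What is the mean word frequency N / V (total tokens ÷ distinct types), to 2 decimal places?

N = 18 tokens, V = 11 types.
Mean frequency = N / V = 18 / 11 = 1.64

1.64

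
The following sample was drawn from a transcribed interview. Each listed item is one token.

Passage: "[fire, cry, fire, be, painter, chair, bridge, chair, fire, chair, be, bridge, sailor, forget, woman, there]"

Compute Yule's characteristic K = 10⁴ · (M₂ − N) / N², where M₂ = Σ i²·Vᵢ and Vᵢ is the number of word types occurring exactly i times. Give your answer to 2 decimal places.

Frequencies: fire:3, chair:3, be:2, bridge:2, cry:1, painter:1, sailor:1, forget:1, woman:1, there:1
N = 16. Frequency spectrum: V_1=6, V_2=2, V_3=2
M₂ = 1²·6 + 2²·2 + 3²·2 = 32
K = 10000 × (32 − 16) / 16² = 625.00

625.00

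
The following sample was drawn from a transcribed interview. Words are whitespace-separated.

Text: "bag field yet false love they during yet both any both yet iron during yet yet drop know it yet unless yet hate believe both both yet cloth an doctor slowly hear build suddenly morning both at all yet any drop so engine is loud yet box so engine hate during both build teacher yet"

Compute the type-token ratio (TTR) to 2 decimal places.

N = 55 tokens, V = 32 types.
TTR = V / N = 32 / 55 = 0.58

0.58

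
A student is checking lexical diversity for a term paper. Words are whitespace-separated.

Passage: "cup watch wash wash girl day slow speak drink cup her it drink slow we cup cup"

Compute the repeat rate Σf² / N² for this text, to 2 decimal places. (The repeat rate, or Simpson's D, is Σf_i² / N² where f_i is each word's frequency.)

Frequencies: cup:4, wash:2, slow:2, drink:2, watch:1, girl:1, day:1, speak:1, her:1, it:1, we:1
Σf² = 35; N² = 289
Repeat rate = 35 / 289 = 0.12

0.12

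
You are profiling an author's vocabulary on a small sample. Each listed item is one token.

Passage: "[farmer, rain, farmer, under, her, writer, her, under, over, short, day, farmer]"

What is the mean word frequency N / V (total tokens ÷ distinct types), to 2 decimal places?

N = 12 tokens, V = 8 types.
Mean frequency = N / V = 12 / 8 = 1.50

1.50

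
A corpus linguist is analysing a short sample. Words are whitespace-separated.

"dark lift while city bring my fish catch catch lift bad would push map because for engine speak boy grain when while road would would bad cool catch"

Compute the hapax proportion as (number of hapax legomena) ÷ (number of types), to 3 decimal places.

0.762

Frequencies: catch:3, would:3, lift:2, while:2, bad:2, dark:1, city:1, bring:1, my:1, fish:1, push:1, map:1, because:1, for:1, engine:1, speak:1, boy:1, grain:1, when:1, road:1, … (1 more, each freq 1)
Hapax count = 16; type count = 21.
Ratio = 16 / 21 = 0.762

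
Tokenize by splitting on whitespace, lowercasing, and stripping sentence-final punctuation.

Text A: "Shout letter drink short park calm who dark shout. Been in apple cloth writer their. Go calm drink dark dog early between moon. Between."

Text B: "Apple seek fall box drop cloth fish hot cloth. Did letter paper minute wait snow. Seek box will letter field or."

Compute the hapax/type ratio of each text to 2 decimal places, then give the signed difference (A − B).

A: hapax=14, V=19, ratio=0.74
B: hapax=13, V=17, ratio=0.76
Difference = 0.74 − 0.76 = -0.02

-0.02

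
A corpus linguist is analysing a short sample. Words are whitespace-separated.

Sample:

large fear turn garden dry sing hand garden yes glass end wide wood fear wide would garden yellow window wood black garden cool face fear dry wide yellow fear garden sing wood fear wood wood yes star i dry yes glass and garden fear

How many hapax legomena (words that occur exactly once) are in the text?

12

Frequencies: fear:6, garden:6, wood:5, dry:3, yes:3, wide:3, sing:2, glass:2, yellow:2, large:1, turn:1, hand:1, end:1, would:1, window:1, black:1, cool:1, face:1, star:1, i:1, … (1 more, each freq 1)
Hapax (freq=1): and, black, cool, end, face, hand, i, large, star, turn, window, would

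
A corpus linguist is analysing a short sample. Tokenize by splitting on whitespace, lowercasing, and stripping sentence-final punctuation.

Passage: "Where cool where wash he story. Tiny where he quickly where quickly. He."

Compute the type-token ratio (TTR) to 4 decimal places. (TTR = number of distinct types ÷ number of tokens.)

0.5385

N = 13 tokens, V = 7 types.
TTR = V / N = 7 / 13 = 0.5385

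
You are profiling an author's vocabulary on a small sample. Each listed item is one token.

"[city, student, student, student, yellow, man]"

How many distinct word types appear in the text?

4

Distinct types: {city, man, student, yellow}
V = 4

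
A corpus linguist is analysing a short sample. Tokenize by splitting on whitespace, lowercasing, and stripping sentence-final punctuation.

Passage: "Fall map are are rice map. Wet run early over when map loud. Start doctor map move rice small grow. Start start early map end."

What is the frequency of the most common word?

Frequencies: map:5, start:3, are:2, rice:2, early:2, fall:1, wet:1, run:1, over:1, when:1, loud:1, doctor:1, move:1, small:1, grow:1, end:1
Most common: 'map' with frequency 5.

5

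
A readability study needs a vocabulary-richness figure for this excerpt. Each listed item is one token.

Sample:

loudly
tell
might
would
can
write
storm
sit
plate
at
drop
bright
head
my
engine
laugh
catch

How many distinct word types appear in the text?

Distinct types: {at, bright, can, catch, drop, engine, head, laugh, loudly, might, my, plate, sit, storm, tell, would, write}
V = 17

17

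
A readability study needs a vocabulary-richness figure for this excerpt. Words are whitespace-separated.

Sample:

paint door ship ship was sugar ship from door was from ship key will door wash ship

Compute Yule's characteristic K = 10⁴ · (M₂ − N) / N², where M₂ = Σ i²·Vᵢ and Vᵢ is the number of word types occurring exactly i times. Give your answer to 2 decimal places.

1038.06

Frequencies: ship:5, door:3, was:2, from:2, paint:1, sugar:1, key:1, will:1, wash:1
N = 17. Frequency spectrum: V_1=5, V_2=2, V_3=1, V_5=1
M₂ = 1²·5 + 2²·2 + 3²·1 + 5²·1 = 47
K = 10000 × (47 − 17) / 17² = 1038.06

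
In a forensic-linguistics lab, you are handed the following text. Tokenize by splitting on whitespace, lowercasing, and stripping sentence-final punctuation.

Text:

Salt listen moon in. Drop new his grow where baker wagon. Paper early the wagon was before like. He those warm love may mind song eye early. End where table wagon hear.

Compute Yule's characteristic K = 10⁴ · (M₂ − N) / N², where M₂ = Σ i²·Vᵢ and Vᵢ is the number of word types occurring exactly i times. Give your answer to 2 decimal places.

97.66

Frequencies: wagon:3, where:2, early:2, salt:1, listen:1, moon:1, in:1, drop:1, new:1, his:1, grow:1, baker:1, paper:1, the:1, was:1, before:1, like:1, he:1, those:1, warm:1, … (8 more, each freq 1)
N = 32. Frequency spectrum: V_1=25, V_2=2, V_3=1
M₂ = 1²·25 + 2²·2 + 3²·1 = 42
K = 10000 × (42 − 32) / 32² = 97.66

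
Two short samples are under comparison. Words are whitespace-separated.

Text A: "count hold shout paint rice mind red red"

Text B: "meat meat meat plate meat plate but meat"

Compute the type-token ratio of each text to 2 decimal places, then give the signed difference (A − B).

TTR(A) = 7/8 = 0.88
TTR(B) = 3/8 = 0.38
Difference = 0.88 − 0.38 = 0.50

0.50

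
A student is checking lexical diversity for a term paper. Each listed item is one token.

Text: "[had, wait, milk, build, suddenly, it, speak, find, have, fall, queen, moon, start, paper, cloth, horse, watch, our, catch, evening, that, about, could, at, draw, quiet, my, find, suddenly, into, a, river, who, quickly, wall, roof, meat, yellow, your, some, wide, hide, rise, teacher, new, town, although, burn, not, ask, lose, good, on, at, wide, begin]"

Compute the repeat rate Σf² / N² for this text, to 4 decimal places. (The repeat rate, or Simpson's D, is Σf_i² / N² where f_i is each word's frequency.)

Frequencies: suddenly:2, find:2, at:2, wide:2, had:1, wait:1, milk:1, build:1, it:1, speak:1, have:1, fall:1, queen:1, moon:1, start:1, paper:1, cloth:1, horse:1, watch:1, our:1, … (32 more, each freq 1)
Σf² = 64; N² = 3136
Repeat rate = 64 / 3136 = 0.0204

0.0204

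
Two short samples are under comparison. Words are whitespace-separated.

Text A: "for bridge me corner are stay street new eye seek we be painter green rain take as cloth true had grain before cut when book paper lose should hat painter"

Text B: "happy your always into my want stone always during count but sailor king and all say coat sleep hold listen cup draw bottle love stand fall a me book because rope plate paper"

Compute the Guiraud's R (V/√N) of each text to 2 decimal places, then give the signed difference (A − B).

-0.28

A: V=29, N=30, R=5.29
B: V=32, N=33, R=5.57
Difference = 5.29 − 5.57 = -0.28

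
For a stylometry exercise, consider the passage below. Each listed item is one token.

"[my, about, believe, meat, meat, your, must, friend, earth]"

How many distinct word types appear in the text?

Distinct types: {about, believe, earth, friend, meat, must, my, your}
V = 8

8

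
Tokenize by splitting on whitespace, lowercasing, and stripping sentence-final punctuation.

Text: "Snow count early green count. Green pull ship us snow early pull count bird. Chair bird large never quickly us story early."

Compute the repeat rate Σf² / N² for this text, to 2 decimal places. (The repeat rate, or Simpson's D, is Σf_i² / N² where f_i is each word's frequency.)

Frequencies: count:3, early:3, snow:2, green:2, pull:2, us:2, bird:2, ship:1, chair:1, large:1, never:1, quickly:1, story:1
Σf² = 44; N² = 484
Repeat rate = 44 / 484 = 0.09

0.09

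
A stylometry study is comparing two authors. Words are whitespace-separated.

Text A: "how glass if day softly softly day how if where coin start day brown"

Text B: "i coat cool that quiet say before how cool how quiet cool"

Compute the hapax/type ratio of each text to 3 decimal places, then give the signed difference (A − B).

A: hapax=5, V=9, ratio=0.556
B: hapax=5, V=8, ratio=0.625
Difference = 0.556 − 0.625 = -0.069

-0.069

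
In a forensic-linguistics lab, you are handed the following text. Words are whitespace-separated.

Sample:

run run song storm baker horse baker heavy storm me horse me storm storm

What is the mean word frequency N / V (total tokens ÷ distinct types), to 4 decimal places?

2.0000

N = 14 tokens, V = 7 types.
Mean frequency = N / V = 14 / 7 = 2.0000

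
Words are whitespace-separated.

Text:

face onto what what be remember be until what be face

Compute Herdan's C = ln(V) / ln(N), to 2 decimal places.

N = 11, V = 6.
ln(V) = 1.791759, ln(N) = 2.397895
C = 1.791759 / 2.397895 = 0.75

0.75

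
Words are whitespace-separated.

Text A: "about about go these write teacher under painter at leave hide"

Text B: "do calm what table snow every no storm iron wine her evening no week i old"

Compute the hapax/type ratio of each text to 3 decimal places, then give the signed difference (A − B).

A: hapax=9, V=10, ratio=0.900
B: hapax=14, V=15, ratio=0.933
Difference = 0.900 − 0.933 = -0.033

-0.033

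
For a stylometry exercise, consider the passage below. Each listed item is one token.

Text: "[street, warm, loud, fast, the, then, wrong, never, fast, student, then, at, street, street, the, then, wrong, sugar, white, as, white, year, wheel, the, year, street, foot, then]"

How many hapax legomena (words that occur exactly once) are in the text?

9

Frequencies: street:4, then:4, the:3, fast:2, wrong:2, white:2, year:2, warm:1, loud:1, never:1, student:1, at:1, sugar:1, as:1, wheel:1, foot:1
Hapax (freq=1): as, at, foot, loud, never, student, sugar, warm, wheel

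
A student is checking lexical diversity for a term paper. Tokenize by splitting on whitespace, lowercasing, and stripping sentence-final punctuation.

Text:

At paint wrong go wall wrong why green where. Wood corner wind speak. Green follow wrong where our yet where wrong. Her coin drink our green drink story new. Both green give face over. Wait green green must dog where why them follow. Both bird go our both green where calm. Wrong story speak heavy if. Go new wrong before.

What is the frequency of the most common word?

Frequencies: green:7, wrong:6, where:5, go:3, our:3, both:3, why:2, speak:2, follow:2, drink:2, story:2, new:2, at:1, paint:1, wall:1, wood:1, corner:1, wind:1, yet:1, her:1, … (13 more, each freq 1)
Most common: 'green' with frequency 7.

7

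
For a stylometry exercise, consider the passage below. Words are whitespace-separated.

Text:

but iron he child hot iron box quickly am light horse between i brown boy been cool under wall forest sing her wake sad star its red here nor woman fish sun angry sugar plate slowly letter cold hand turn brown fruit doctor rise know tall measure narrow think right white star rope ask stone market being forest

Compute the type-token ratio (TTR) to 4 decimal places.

N = 58 tokens, V = 54 types.
TTR = V / N = 54 / 58 = 0.9310

0.9310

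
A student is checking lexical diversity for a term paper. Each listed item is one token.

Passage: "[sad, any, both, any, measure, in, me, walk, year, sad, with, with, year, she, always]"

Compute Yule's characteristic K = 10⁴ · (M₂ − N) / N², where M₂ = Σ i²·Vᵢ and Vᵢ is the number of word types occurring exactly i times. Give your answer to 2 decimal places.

355.56

Frequencies: sad:2, any:2, year:2, with:2, both:1, measure:1, in:1, me:1, walk:1, she:1, always:1
N = 15. Frequency spectrum: V_1=7, V_2=4
M₂ = 1²·7 + 2²·4 = 23
K = 10000 × (23 − 15) / 15² = 355.56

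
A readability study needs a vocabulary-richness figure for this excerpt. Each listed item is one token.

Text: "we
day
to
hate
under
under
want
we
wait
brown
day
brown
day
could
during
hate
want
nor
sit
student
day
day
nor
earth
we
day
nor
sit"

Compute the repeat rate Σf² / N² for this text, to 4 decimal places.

Frequencies: day:6, we:3, nor:3, hate:2, under:2, want:2, brown:2, sit:2, to:1, wait:1, could:1, during:1, student:1, earth:1
Σf² = 80; N² = 784
Repeat rate = 80 / 784 = 0.1020

0.1020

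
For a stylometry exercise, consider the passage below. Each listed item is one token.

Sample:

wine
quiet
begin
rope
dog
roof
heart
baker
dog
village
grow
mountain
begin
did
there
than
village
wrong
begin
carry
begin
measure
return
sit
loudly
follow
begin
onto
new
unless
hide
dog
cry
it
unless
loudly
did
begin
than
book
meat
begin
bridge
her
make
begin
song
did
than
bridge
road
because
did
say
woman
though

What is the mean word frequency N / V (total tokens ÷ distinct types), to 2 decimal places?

N = 56 tokens, V = 38 types.
Mean frequency = N / V = 56 / 38 = 1.47

1.47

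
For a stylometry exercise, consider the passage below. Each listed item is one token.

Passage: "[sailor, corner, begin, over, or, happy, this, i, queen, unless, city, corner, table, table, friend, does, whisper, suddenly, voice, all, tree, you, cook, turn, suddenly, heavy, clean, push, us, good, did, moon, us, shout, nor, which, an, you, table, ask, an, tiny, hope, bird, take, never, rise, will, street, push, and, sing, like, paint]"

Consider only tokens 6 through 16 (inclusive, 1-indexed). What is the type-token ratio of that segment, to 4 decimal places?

0.9091

Segment tokens 6–16: happy, this, i, queen, unless, city, corner, table, table, friend, does
Segment N = 11, segment V = 10.
TTR = 10 / 11 = 0.9091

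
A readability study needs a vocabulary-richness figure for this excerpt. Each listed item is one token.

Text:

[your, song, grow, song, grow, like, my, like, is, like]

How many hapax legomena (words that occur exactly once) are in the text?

3

Frequencies: like:3, song:2, grow:2, your:1, my:1, is:1
Hapax (freq=1): is, my, your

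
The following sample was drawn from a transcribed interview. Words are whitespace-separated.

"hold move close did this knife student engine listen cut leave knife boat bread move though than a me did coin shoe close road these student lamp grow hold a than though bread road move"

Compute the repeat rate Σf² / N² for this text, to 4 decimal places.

Frequencies: move:3, hold:2, close:2, did:2, knife:2, student:2, bread:2, though:2, than:2, a:2, road:2, this:1, engine:1, listen:1, cut:1, leave:1, boat:1, me:1, coin:1, shoe:1, … (3 more, each freq 1)
Σf² = 61; N² = 1225
Repeat rate = 61 / 1225 = 0.0498

0.0498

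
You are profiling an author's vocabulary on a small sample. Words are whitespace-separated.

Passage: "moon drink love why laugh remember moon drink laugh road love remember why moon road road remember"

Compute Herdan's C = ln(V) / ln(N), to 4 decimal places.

0.6868

N = 17, V = 7.
ln(V) = 1.945910, ln(N) = 2.833213
C = 1.945910 / 2.833213 = 0.6868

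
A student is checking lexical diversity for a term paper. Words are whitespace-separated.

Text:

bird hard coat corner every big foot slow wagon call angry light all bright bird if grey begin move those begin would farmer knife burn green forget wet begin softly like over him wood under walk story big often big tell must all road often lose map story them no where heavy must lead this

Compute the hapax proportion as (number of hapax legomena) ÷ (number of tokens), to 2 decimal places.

Frequencies: big:3, begin:3, bird:2, all:2, story:2, often:2, must:2, hard:1, coat:1, corner:1, every:1, foot:1, slow:1, wagon:1, call:1, angry:1, light:1, bright:1, if:1, grey:1, … (26 more, each freq 1)
Hapax count = 39; token count = 55.
Ratio = 39 / 55 = 0.71

0.71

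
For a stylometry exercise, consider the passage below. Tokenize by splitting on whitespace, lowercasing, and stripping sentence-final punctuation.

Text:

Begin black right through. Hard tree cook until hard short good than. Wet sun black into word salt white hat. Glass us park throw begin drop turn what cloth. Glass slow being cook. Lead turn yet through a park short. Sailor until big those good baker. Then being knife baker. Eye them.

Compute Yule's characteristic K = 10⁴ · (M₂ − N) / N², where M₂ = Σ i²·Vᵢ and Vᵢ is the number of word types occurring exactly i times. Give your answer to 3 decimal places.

Frequencies: begin:2, black:2, through:2, hard:2, cook:2, until:2, short:2, good:2, glass:2, park:2, turn:2, being:2, baker:2, right:1, tree:1, than:1, wet:1, sun:1, into:1, word:1, … (19 more, each freq 1)
N = 52. Frequency spectrum: V_1=26, V_2=13
M₂ = 1²·26 + 2²·13 = 78
K = 10000 × (78 − 52) / 52² = 96.154

96.154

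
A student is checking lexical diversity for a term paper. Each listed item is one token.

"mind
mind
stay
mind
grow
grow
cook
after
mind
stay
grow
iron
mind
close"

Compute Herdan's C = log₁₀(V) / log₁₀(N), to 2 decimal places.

N = 14, V = 7.
log₁₀(V) = 0.845098, log₁₀(N) = 1.146128
C = 0.845098 / 1.146128 = 0.74

0.74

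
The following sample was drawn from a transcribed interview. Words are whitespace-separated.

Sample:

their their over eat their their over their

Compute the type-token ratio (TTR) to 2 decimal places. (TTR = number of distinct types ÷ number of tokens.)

N = 8 tokens, V = 3 types.
TTR = V / N = 3 / 8 = 0.38

0.38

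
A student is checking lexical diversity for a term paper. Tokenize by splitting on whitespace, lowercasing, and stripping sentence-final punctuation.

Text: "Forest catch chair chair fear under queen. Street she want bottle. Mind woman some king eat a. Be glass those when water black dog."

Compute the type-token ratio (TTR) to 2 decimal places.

N = 24 tokens, V = 23 types.
TTR = V / N = 23 / 24 = 0.96

0.96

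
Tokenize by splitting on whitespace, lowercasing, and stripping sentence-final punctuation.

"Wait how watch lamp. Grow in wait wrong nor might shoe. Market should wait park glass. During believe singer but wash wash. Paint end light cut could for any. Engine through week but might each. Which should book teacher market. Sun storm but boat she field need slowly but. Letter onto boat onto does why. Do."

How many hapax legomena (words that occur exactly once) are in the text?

37

Frequencies: but:4, wait:3, might:2, market:2, should:2, wash:2, boat:2, onto:2, how:1, watch:1, lamp:1, grow:1, in:1, wrong:1, nor:1, shoe:1, park:1, glass:1, during:1, believe:1, … (25 more, each freq 1)
Hapax (freq=1): any, believe, book, could, cut, do, does, during, each, end, engine, field, for, glass, grow, how, in, lamp, letter, light, need, nor, paint, park, she, shoe, singer, slowly, storm, sun, teacher, through, watch, week, which, why, wrong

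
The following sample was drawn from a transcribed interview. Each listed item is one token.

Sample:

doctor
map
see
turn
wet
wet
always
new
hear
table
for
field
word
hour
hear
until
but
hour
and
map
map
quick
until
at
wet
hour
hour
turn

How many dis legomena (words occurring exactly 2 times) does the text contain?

Frequencies: hour:4, map:3, wet:3, turn:2, hear:2, until:2, doctor:1, see:1, always:1, new:1, table:1, for:1, field:1, word:1, but:1, and:1, quick:1, at:1
Words with frequency 2: hear, turn, until

3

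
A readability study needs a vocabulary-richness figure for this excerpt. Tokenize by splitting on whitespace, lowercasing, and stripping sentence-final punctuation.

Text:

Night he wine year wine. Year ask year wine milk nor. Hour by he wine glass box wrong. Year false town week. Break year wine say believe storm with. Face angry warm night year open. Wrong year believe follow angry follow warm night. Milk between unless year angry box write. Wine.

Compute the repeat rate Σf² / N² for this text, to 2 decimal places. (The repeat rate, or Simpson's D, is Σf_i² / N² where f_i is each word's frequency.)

Frequencies: year:8, wine:6, night:3, angry:3, he:2, milk:2, box:2, wrong:2, believe:2, warm:2, follow:2, ask:1, nor:1, hour:1, by:1, glass:1, false:1, town:1, week:1, break:1, … (8 more, each freq 1)
Σf² = 163; N² = 2601
Repeat rate = 163 / 2601 = 0.06

0.06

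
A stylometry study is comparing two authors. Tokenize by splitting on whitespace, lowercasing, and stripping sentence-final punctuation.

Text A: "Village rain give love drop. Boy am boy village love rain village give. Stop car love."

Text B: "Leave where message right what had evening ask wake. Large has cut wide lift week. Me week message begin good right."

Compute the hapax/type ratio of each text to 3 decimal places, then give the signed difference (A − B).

A: hapax=4, V=9, ratio=0.444
B: hapax=15, V=18, ratio=0.833
Difference = 0.444 − 0.833 = -0.389

-0.389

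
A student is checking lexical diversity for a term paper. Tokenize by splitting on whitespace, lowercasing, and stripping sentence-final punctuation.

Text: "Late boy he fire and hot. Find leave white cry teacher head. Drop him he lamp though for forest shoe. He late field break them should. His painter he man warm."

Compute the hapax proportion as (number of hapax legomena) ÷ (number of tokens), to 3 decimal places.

Frequencies: he:4, late:2, boy:1, fire:1, and:1, hot:1, find:1, leave:1, white:1, cry:1, teacher:1, head:1, drop:1, him:1, lamp:1, though:1, for:1, forest:1, shoe:1, field:1, … (7 more, each freq 1)
Hapax count = 25; token count = 31.
Ratio = 25 / 31 = 0.806

0.806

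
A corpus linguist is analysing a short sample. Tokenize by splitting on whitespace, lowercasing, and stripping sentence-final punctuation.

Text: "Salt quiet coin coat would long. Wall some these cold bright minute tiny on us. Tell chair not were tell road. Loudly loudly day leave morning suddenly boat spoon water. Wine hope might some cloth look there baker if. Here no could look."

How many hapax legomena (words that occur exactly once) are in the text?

35

Frequencies: some:2, tell:2, loudly:2, look:2, salt:1, quiet:1, coin:1, coat:1, would:1, long:1, wall:1, these:1, cold:1, bright:1, minute:1, tiny:1, on:1, us:1, chair:1, not:1, … (19 more, each freq 1)
Hapax (freq=1): baker, boat, bright, chair, cloth, coat, coin, cold, could, day, here, hope, if, leave, long, might, minute, morning, no, not, on, quiet, road, salt, spoon, suddenly, there, these, tiny, us, wall, water, were, wine, would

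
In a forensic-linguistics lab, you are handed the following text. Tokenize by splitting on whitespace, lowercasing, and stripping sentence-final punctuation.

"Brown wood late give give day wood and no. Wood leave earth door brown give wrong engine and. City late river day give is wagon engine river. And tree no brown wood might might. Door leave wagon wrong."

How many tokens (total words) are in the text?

38

Tokens: brown, wood, late, give, give, day, wood, and, no, wood, leave, earth, door, brown, give, wrong, engine, and, city, late, river, day, give, is, wagon, engine, river, and, tree, no, brown, wood, might, might, door, leave, wagon, wrong
N = 38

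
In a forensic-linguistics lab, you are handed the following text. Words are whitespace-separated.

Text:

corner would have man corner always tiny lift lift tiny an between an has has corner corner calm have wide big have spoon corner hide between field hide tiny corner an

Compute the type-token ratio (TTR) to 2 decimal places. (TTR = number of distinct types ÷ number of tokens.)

N = 31 tokens, V = 16 types.
TTR = V / N = 16 / 31 = 0.52

0.52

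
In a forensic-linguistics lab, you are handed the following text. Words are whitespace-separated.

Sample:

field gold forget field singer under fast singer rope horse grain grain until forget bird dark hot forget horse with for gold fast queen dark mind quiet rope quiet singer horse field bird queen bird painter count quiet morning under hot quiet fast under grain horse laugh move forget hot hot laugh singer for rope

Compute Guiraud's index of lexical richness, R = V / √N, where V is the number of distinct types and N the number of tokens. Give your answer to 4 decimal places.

3.1013

N = 55, V = 23.
√N = 7.416198
R = 23 / 7.416198 = 3.1013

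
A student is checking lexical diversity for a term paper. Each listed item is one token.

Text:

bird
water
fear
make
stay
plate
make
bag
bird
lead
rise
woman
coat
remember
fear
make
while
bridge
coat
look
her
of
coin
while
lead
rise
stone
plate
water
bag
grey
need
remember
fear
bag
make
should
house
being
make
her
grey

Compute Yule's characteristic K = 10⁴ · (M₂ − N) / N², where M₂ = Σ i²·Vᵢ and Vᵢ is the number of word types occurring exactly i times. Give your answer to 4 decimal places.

Frequencies: make:5, fear:3, bag:3, bird:2, water:2, plate:2, lead:2, rise:2, coat:2, remember:2, while:2, her:2, grey:2, stay:1, woman:1, bridge:1, look:1, of:1, coin:1, stone:1, … (4 more, each freq 1)
N = 42. Frequency spectrum: V_1=11, V_2=10, V_3=2, V_5=1
M₂ = 1²·11 + 2²·10 + 3²·2 + 5²·1 = 94
K = 10000 × (94 − 42) / 42² = 294.7846

294.7846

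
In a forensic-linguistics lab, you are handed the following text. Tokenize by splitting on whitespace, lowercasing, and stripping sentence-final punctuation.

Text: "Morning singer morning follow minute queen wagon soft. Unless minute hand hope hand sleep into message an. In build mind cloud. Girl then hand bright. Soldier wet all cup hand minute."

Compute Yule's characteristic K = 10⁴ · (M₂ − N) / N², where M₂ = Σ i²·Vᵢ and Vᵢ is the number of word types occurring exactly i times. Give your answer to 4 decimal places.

208.1165

Frequencies: hand:4, minute:3, morning:2, singer:1, follow:1, queen:1, wagon:1, soft:1, unless:1, hope:1, sleep:1, into:1, message:1, an:1, in:1, build:1, mind:1, cloud:1, girl:1, then:1, … (5 more, each freq 1)
N = 31. Frequency spectrum: V_1=22, V_2=1, V_3=1, V_4=1
M₂ = 1²·22 + 2²·1 + 3²·1 + 4²·1 = 51
K = 10000 × (51 − 31) / 31² = 208.1165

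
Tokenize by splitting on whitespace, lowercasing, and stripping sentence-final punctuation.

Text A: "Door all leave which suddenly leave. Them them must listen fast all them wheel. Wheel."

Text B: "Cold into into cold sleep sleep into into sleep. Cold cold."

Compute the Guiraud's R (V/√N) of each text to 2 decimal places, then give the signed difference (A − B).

A: V=10, N=15, R=2.58
B: V=3, N=11, R=0.90
Difference = 2.58 − 0.90 = 1.68

1.68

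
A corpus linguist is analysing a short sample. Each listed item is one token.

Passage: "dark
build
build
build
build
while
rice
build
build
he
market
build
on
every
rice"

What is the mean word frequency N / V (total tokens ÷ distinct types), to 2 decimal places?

N = 15 tokens, V = 8 types.
Mean frequency = N / V = 15 / 8 = 1.88

1.88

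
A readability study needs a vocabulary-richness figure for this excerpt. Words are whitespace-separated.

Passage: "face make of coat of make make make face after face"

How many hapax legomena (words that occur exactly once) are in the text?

Frequencies: make:4, face:3, of:2, coat:1, after:1
Hapax (freq=1): after, coat

2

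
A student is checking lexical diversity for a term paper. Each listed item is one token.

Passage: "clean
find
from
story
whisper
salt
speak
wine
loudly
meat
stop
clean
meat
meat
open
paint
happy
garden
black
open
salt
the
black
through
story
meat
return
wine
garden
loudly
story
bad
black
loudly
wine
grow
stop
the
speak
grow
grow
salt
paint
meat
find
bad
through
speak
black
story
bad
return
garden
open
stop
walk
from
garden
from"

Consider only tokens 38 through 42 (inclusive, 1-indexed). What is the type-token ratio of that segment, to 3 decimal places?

Segment tokens 38–42: the, speak, grow, grow, salt
Segment N = 5, segment V = 4.
TTR = 4 / 5 = 0.800

0.800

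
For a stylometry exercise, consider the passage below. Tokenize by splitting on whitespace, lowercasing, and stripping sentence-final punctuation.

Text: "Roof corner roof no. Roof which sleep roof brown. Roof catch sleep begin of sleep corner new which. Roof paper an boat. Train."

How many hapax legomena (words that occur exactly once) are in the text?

10

Frequencies: roof:6, sleep:3, corner:2, which:2, no:1, brown:1, catch:1, begin:1, of:1, new:1, paper:1, an:1, boat:1, train:1
Hapax (freq=1): an, begin, boat, brown, catch, new, no, of, paper, train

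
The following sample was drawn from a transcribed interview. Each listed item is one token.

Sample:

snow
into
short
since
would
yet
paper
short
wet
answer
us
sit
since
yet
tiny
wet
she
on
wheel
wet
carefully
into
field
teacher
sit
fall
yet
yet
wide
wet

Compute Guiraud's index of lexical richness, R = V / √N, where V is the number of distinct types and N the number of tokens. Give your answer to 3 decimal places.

3.651

N = 30, V = 20.
√N = 5.477226
R = 20 / 5.477226 = 3.651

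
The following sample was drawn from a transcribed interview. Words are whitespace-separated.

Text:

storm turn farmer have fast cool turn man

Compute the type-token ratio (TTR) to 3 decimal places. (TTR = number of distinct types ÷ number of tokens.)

N = 8 tokens, V = 7 types.
TTR = V / N = 7 / 8 = 0.875

0.875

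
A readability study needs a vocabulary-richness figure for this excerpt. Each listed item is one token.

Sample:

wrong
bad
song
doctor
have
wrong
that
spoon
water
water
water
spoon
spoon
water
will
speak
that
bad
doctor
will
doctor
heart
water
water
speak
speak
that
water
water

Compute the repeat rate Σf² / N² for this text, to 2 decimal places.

Frequencies: water:8, doctor:3, that:3, spoon:3, speak:3, wrong:2, bad:2, will:2, song:1, have:1, heart:1
Σf² = 115; N² = 841
Repeat rate = 115 / 841 = 0.14

0.14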